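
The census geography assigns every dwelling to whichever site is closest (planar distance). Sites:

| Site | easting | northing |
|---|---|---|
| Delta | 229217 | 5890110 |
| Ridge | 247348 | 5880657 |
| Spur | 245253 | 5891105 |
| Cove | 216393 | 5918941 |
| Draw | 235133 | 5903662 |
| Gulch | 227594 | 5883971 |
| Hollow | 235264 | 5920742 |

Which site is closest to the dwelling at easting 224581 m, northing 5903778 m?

Squared distances to each site:
Delta: 208306720.000; Ridge: 1052916930.000; Spur: 587936513.000; Cove: 296959913.000; Draw: 111358160.000; Gulch: 401395418.000; Hollow: 401903785.000.
Minimum at Draw.

Draw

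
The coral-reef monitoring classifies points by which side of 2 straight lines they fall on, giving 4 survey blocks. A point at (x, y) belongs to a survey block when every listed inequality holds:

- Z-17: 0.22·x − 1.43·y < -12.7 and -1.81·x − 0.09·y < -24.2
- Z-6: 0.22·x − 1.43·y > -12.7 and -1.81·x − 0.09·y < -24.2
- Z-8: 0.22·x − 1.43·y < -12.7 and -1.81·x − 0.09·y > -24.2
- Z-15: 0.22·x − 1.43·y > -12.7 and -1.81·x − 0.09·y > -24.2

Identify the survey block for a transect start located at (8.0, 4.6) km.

Z-15

0.22·8.0 − 1.43·4.6 = -4.818, which is > -12.7
-1.81·8.0 − 0.09·4.6 = -14.894, which is > -24.2
This sign pattern matches Z-15.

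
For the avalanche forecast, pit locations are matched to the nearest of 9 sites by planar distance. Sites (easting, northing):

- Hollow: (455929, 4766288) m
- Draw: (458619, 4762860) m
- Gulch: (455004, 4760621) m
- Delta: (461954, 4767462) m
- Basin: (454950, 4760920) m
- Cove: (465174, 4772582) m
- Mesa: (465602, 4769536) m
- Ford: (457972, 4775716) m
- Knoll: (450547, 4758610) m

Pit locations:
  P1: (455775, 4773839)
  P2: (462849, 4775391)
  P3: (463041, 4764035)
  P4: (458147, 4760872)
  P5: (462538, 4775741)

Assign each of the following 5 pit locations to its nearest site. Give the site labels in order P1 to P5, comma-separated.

P1 → Ford (d²=8349938.00)
P2 → Cove (d²=13296106.00)
P3 → Delta (d²=12925898.00)
P4 → Draw (d²=4174928.00)
P5 → Cove (d²=16927777.00)

Ford, Cove, Delta, Draw, Cove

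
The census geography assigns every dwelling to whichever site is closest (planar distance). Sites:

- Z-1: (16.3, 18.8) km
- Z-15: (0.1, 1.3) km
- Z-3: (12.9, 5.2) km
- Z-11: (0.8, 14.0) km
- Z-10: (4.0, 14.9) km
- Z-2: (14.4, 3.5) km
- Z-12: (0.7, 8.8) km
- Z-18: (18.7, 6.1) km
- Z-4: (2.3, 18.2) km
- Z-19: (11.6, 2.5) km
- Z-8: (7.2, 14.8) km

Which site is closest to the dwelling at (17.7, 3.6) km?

Z-18

Squared distances to each site:
Z-1: 233.000; Z-15: 315.050; Z-3: 25.600; Z-11: 393.770; Z-10: 315.380; Z-2: 10.900; Z-12: 316.040; Z-18: 7.250; Z-4: 450.320; Z-19: 38.420; Z-8: 235.690.
Minimum at Z-18.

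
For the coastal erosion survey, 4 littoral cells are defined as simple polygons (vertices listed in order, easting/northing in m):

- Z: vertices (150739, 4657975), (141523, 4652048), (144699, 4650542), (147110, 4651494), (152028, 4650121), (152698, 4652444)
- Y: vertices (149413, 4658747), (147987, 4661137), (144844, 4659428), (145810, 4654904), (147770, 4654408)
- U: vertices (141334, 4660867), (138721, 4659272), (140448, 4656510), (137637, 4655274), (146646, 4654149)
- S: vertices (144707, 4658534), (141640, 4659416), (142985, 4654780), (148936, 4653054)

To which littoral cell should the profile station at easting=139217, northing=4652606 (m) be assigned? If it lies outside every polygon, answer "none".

none

Cast a ray rightward from (139217, 4652606). For each polygon, the edges (by vertex number in listed order) whose endpoints lie on opposite sides of northing = 4652606, where each meets that height, and whether that is right or left of the point:
Z: 1–2 at easting≈142390.6 (right), 6–1 at easting≈152640.6 (right) → 2 crossings.
Y: no edge straddles that height → 0 crossings.
U: no edge straddles that height → 0 crossings.
S: no edge straddles that height → 0 crossings.
All counts are even, so the point lies outside every listed polygon.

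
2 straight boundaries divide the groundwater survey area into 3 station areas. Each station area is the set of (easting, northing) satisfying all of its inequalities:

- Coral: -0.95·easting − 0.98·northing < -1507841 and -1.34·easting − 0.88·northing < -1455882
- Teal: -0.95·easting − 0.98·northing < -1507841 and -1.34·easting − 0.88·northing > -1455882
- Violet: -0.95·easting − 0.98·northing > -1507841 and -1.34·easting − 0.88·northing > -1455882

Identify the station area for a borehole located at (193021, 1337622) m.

Violet

-0.95·193021 − 0.98·1337622 = -1494239.510, which is > -1507841
-1.34·193021 − 0.88·1337622 = -1435755.500, which is > -1455882
This sign pattern matches Violet.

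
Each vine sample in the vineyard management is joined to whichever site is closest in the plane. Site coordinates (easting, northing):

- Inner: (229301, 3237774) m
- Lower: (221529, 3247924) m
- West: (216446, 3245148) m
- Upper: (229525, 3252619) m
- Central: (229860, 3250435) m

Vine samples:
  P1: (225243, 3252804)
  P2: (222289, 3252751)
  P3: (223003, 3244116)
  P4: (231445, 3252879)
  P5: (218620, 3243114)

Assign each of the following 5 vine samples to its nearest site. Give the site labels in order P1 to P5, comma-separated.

Upper, Lower, Lower, Upper, West

P1 → Upper (d²=18369749.00)
P2 → Lower (d²=23877529.00)
P3 → Lower (d²=16673540.00)
P4 → Upper (d²=3754000.00)
P5 → West (d²=8863432.00)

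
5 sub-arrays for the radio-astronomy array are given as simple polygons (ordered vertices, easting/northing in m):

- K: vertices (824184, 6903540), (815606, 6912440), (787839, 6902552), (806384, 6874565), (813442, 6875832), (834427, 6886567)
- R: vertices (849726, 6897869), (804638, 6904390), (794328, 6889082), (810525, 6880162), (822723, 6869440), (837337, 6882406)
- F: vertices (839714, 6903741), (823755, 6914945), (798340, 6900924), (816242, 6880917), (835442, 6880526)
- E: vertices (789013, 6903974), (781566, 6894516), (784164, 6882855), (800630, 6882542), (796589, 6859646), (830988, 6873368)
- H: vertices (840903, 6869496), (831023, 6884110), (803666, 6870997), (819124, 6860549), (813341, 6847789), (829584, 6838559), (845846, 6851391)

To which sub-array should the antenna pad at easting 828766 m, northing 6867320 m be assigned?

H

Cast a ray rightward from (828766, 6867320). For each polygon, the edges (by vertex number in listed order) whose endpoints lie on opposite sides of northing = 6867320, where each meets that height, and whether that is right or left of the point:
K: no edge straddles that height → 0 crossings.
R: no edge straddles that height → 0 crossings.
F: no edge straddles that height → 0 crossings.
E: 4–5 at easting≈797943.4 (left), 5–6 at easting≈815826.6 (left) → 0 crossings.
H: 3–4 at easting≈809106.2 (left), 7–1 at easting≈841497.1 (right) → 1 crossing.
Only H has an odd count, so the point is inside H.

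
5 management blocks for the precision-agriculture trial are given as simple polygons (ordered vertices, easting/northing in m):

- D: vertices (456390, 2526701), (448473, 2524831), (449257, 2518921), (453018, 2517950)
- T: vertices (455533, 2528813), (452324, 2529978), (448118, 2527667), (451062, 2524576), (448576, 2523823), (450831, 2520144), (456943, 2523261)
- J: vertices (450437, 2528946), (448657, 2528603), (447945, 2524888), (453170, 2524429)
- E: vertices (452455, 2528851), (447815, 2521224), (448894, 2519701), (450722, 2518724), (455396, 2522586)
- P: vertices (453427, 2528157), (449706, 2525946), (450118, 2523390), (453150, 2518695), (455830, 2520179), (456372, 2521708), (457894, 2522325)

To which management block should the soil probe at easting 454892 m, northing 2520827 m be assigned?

Cast a ray rightward from (454892, 2520827). For each polygon, the edges (by vertex number in listed order) whose endpoints lie on opposite sides of northing = 2520827, where each meets that height, and whether that is right or left of the point:
D: 2–3 at easting≈449004.2 (left), 4–1 at easting≈454126.6 (left) → 0 crossings.
T: 5–6 at easting≈450412.4 (left), 6–7 at easting≈452170.3 (left) → 0 crossings.
J: no edge straddles that height → 0 crossings.
E: 2–3 at easting≈448096.3 (left), 4–5 at easting≈453267.2 (left) → 0 crossings.
P: 3–4 at easting≈451773.2 (left), 5–6 at easting≈456059.7 (right) → 1 crossing.
Only P has an odd count, so the point is inside P.

P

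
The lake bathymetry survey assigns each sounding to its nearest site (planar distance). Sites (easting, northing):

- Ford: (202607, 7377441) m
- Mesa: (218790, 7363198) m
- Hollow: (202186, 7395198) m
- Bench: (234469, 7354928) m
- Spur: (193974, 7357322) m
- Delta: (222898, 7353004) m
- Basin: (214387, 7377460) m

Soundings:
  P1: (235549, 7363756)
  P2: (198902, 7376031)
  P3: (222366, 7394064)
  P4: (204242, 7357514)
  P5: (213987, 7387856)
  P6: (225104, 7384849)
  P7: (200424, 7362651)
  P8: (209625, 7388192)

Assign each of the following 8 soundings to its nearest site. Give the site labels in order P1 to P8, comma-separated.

Bench, Ford, Basin, Spur, Basin, Basin, Spur, Hollow

P1 → Bench (d²=79099984.00)
P2 → Ford (d²=15715125.00)
P3 → Basin (d²=339357257.00)
P4 → Spur (d²=105468688.00)
P5 → Basin (d²=108236816.00)
P6 → Basin (d²=169451410.00)
P7 → Spur (d²=70000741.00)
P8 → Hollow (d²=104422757.00)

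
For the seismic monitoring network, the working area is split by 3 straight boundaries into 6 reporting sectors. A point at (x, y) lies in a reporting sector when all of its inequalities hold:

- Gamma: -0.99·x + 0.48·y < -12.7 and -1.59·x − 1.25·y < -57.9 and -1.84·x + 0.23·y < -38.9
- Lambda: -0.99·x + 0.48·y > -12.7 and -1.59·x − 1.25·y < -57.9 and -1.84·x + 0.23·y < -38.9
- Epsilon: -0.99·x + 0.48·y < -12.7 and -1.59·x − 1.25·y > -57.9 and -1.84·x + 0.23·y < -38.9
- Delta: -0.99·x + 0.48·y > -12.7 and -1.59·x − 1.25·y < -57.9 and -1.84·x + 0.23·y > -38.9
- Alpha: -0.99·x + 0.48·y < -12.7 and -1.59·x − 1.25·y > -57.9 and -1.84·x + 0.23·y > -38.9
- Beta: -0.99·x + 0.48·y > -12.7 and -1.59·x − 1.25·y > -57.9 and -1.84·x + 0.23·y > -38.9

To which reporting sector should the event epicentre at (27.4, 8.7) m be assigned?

-0.99·27.4 + 0.48·8.7 = -22.950, which is < -12.7
-1.59·27.4 − 1.25·8.7 = -54.441, which is > -57.9
-1.84·27.4 + 0.23·8.7 = -48.415, which is < -38.9
This sign pattern matches Epsilon.

Epsilon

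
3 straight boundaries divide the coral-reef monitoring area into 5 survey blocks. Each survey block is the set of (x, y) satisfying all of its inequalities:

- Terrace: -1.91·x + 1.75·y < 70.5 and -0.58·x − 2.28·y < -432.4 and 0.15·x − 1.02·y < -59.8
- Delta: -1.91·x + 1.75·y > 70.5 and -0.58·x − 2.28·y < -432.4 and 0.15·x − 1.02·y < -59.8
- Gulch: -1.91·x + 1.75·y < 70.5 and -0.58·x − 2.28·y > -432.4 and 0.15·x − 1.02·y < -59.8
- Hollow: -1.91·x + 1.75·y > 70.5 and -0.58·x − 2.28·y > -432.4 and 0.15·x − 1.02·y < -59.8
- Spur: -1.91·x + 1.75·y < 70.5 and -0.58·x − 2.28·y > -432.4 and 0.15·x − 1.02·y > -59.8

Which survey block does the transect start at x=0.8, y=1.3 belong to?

-1.91·0.8 + 1.75·1.3 = 0.747, which is < 70.5
-0.58·0.8 − 2.28·1.3 = -3.428, which is > -432.4
0.15·0.8 − 1.02·1.3 = -1.206, which is > -59.8
This sign pattern matches Spur.

Spur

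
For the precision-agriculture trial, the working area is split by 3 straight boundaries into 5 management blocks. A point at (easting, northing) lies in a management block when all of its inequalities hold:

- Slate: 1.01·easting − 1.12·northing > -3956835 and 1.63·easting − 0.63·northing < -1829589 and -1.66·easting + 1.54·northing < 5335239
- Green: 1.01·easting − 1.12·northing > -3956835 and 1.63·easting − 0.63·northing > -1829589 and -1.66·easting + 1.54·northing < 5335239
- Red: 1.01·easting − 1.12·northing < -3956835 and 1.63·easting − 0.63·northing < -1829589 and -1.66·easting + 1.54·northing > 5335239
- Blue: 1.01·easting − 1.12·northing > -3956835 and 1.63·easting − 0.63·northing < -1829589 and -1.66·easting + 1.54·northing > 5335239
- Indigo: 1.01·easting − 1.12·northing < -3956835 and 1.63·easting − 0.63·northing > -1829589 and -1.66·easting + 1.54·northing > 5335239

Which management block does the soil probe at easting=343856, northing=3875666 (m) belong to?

1.01·343856 − 1.12·3875666 = -3993451.360, which is < -3956835
1.63·343856 − 0.63·3875666 = -1881184.300, which is < -1829589
-1.66·343856 + 1.54·3875666 = 5397724.680, which is > 5335239
This sign pattern matches Red.

Red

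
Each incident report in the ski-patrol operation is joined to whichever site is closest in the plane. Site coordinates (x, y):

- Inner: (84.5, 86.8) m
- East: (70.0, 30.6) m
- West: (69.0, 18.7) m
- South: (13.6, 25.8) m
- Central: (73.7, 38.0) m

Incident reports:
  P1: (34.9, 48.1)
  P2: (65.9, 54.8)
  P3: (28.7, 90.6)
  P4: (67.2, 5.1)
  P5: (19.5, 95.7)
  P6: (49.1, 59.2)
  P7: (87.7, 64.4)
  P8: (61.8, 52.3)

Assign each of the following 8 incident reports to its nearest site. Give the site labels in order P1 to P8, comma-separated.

South, Central, Inner, West, Inner, Central, Inner, Central

P1 → South (d²=950.98)
P2 → Central (d²=343.08)
P3 → Inner (d²=3128.08)
P4 → West (d²=188.20)
P5 → Inner (d²=4304.21)
P6 → Central (d²=1054.60)
P7 → Inner (d²=512.00)
P8 → Central (d²=346.10)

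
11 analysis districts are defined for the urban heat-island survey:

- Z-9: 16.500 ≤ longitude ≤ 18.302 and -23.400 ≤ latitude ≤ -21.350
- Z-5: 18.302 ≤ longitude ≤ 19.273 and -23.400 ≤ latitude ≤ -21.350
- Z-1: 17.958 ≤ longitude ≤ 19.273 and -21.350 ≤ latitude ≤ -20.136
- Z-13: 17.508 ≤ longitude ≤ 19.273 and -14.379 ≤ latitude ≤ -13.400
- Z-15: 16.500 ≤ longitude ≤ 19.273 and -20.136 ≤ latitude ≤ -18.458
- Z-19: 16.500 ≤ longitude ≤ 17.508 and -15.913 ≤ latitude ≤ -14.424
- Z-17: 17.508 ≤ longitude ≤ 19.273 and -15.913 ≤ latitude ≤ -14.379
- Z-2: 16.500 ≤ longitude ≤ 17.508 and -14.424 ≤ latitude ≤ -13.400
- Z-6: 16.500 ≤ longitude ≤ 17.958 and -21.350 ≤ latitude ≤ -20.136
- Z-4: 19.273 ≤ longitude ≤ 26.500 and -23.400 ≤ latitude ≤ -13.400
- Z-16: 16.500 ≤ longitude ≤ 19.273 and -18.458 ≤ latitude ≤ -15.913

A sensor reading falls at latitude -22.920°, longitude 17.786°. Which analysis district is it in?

Z-9

The point has longitude = 17.786 and latitude = -22.920.
Only Z-9 satisfies 16.500 ≤ longitude ≤ 18.302 and -23.400 ≤ latitude ≤ -21.350.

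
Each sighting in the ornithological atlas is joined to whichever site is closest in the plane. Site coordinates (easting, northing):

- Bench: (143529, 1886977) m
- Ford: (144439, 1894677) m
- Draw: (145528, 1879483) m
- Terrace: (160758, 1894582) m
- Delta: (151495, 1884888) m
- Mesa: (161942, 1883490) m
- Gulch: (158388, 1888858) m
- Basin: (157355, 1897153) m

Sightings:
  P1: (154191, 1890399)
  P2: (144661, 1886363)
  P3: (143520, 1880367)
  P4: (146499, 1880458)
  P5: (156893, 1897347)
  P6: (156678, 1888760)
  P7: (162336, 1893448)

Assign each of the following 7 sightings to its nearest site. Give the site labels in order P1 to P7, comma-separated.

Gulch, Bench, Draw, Draw, Basin, Gulch, Terrace

P1 → Gulch (d²=19989490.00)
P2 → Bench (d²=1658420.00)
P3 → Draw (d²=4813520.00)
P4 → Draw (d²=1893466.00)
P5 → Basin (d²=251080.00)
P6 → Gulch (d²=2933704.00)
P7 → Terrace (d²=3776040.00)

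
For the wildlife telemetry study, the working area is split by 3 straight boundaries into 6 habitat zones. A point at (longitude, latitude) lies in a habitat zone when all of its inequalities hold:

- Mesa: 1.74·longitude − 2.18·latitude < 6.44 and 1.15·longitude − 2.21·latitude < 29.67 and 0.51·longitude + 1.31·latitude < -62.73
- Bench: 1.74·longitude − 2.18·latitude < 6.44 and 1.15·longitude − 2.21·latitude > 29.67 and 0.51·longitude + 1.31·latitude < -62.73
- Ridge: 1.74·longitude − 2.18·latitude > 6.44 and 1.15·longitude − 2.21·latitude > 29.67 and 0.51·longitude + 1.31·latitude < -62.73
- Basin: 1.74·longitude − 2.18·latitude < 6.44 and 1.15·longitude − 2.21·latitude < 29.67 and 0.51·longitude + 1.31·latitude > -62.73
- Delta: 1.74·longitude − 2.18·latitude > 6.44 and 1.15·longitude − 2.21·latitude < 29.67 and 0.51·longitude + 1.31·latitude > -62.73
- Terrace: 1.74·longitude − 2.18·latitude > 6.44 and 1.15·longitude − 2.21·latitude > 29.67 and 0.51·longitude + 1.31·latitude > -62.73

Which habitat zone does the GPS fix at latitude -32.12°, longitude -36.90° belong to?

Basin

1.74·-36.90 − 2.18·-32.12 = 5.816, which is < 6.44
1.15·-36.90 − 2.21·-32.12 = 28.550, which is < 29.67
0.51·-36.90 + 1.31·-32.12 = -60.896, which is > -62.73
This sign pattern matches Basin.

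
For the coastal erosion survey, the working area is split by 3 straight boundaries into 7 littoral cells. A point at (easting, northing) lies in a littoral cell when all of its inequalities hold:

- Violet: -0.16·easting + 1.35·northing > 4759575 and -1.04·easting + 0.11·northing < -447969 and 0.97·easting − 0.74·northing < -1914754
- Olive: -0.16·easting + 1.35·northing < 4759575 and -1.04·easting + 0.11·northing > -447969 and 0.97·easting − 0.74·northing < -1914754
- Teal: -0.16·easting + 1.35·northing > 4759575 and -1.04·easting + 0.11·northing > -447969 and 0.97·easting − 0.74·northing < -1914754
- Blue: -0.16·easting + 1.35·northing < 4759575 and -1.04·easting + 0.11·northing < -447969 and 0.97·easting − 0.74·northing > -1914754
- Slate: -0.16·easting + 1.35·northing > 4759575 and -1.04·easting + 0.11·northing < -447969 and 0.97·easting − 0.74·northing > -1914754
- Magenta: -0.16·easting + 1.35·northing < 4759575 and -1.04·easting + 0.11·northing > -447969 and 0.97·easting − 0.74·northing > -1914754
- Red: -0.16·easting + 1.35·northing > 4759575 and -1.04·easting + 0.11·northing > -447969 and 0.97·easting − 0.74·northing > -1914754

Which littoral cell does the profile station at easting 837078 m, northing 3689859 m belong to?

Violet

-0.16·837078 + 1.35·3689859 = 4847377.170, which is > 4759575
-1.04·837078 + 0.11·3689859 = -464676.630, which is < -447969
0.97·837078 − 0.74·3689859 = -1918530.000, which is < -1914754
This sign pattern matches Violet.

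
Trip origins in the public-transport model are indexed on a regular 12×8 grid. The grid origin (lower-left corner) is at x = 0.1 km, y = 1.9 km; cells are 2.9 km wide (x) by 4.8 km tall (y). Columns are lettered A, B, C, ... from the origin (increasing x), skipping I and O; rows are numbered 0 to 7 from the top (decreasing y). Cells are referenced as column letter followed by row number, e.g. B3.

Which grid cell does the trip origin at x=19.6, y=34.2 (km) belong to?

G1

Column index: ⌊(19.6 − 0.1) / 2.9⌋ = ⌊6.724⌋ = 6 → column G
Row offset from origin: ⌊(34.2 − 1.9) / 4.8⌋ = ⌊6.729⌋ = 6 → row 1 (counted from top)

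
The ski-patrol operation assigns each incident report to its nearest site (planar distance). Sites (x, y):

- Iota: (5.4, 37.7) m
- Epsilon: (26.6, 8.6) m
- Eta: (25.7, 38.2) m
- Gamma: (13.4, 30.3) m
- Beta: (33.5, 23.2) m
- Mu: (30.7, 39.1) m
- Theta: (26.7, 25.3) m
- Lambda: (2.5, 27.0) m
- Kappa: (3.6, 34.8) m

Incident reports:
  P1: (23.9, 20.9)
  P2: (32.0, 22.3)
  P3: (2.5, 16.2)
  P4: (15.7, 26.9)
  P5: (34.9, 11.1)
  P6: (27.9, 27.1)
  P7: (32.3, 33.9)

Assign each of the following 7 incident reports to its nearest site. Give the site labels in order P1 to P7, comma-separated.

P1 → Theta (d²=27.20)
P2 → Beta (d²=3.06)
P3 → Lambda (d²=116.64)
P4 → Gamma (d²=16.85)
P5 → Epsilon (d²=75.14)
P6 → Theta (d²=4.68)
P7 → Mu (d²=29.60)

Theta, Beta, Lambda, Gamma, Epsilon, Theta, Mu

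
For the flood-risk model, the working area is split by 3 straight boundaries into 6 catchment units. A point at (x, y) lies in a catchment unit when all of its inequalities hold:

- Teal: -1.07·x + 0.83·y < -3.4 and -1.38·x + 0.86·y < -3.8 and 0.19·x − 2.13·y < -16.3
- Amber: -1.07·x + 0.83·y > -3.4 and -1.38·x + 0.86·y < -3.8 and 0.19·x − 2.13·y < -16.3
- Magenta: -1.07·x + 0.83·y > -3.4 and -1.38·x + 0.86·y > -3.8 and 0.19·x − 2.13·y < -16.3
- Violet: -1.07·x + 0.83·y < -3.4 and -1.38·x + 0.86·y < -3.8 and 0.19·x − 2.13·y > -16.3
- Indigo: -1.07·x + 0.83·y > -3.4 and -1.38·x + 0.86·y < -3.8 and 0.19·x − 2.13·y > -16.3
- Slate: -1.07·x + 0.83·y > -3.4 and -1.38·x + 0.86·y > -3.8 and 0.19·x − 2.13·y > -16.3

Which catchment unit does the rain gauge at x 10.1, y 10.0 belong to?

Amber

-1.07·10.1 + 0.83·10.0 = -2.507, which is > -3.4
-1.38·10.1 + 0.86·10.0 = -5.338, which is < -3.8
0.19·10.1 − 2.13·10.0 = -19.381, which is < -16.3
This sign pattern matches Amber.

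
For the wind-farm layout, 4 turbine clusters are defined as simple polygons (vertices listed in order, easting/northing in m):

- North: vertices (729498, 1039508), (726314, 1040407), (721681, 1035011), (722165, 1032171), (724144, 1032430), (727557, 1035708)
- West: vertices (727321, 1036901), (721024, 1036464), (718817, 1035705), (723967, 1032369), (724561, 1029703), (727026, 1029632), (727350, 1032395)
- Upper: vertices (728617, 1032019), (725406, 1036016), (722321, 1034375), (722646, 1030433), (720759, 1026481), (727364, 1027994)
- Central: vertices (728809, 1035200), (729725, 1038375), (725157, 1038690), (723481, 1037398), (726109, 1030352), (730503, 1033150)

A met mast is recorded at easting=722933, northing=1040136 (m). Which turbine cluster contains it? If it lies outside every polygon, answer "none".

none

Cast a ray rightward from (722933, 1040136). For each polygon, the edges (by vertex number in listed order) whose endpoints lie on opposite sides of northing = 1040136, where each meets that height, and whether that is right or left of the point:
North: 1–2 at easting≈727273.8 (right), 2–3 at easting≈726081.3 (right) → 2 crossings.
West: no edge straddles that height → 0 crossings.
Upper: no edge straddles that height → 0 crossings.
Central: no edge straddles that height → 0 crossings.
All counts are even, so the point lies outside every listed polygon.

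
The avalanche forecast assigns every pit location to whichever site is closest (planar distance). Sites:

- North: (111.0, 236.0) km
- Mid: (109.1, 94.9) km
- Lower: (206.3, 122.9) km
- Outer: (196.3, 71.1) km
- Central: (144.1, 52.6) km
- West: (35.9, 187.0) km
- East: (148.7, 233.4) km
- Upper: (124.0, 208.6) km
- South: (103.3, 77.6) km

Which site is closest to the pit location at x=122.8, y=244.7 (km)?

North

Squared distances to each site:
North: 214.930; Mid: 22627.730; Lower: 21807.490; Outer: 35539.210; Central: 37356.100; West: 10880.900; East: 798.500; Upper: 1304.650; South: 28302.660.
Minimum at North.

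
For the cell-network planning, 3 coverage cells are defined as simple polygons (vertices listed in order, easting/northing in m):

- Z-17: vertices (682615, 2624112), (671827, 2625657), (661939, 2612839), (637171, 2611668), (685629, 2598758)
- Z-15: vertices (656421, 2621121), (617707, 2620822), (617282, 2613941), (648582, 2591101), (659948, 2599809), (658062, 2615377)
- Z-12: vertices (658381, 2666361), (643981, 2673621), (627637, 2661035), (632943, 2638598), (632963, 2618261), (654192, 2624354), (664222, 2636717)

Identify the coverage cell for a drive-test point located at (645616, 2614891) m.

Cast a ray rightward from (645616, 2614891). For each polygon, the edges (by vertex number in listed order) whose endpoints lie on opposite sides of northing = 2614891, where each meets that height, and whether that is right or left of the point:
Z-17: 2–3 at easting≈663521.9 (right), 5–1 at easting≈683711.2 (right) → 2 crossings.
Z-15: 2–3 at easting≈617340.7 (left), 5–6 at easting≈658120.9 (right) → 1 crossing.
Z-12: no edge straddles that height → 0 crossings.
Only Z-15 has an odd count, so the point is inside Z-15.

Z-15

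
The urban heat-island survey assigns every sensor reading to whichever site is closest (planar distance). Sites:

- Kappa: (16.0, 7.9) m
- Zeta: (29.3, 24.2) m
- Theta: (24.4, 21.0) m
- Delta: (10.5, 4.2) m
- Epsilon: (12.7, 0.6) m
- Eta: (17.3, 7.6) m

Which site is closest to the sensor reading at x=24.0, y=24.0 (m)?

Squared distances to each site:
Kappa: 323.210; Zeta: 28.130; Theta: 9.160; Delta: 574.290; Epsilon: 675.250; Eta: 313.850.
Minimum at Theta.

Theta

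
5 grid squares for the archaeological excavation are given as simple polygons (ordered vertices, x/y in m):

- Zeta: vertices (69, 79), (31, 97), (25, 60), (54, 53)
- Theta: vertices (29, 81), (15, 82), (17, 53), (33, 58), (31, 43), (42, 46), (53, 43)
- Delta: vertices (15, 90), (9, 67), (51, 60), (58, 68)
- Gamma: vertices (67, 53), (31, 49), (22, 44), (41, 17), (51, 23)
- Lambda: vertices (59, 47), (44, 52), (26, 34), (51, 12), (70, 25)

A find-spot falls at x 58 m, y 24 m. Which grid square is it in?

Lambda

Cast a ray rightward from (58, 24). For each polygon, the edges (by vertex number in listed order) whose endpoints lie on opposite sides of y = 24, where each meets that height, and whether that is right or left of the point:
Zeta: no edge straddles that height → 0 crossings.
Theta: no edge straddles that height → 0 crossings.
Delta: no edge straddles that height → 0 crossings.
Gamma: 3–4 at x≈36.1 (left), 5–1 at x≈51.5 (left) → 0 crossings.
Lambda: 3–4 at x≈37.4 (left), 4–5 at x≈68.5 (right) → 1 crossing.
Only Lambda has an odd count, so the point is inside Lambda.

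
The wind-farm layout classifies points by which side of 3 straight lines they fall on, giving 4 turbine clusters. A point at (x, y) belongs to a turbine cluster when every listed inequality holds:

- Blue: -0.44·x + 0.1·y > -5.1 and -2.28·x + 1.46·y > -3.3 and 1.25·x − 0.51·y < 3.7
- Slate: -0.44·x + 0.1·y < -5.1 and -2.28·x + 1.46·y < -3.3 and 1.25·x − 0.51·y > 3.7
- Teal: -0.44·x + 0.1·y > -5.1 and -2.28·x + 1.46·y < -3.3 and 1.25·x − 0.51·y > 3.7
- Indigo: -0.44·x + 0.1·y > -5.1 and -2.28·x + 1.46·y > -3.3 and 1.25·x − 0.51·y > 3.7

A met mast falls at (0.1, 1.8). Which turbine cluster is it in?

-0.44·0.1 + 0.1·1.8 = 0.136, which is > -5.1
-2.28·0.1 + 1.46·1.8 = 2.400, which is > -3.3
1.25·0.1 − 0.51·1.8 = -0.793, which is < 3.7
This sign pattern matches Blue.

Blue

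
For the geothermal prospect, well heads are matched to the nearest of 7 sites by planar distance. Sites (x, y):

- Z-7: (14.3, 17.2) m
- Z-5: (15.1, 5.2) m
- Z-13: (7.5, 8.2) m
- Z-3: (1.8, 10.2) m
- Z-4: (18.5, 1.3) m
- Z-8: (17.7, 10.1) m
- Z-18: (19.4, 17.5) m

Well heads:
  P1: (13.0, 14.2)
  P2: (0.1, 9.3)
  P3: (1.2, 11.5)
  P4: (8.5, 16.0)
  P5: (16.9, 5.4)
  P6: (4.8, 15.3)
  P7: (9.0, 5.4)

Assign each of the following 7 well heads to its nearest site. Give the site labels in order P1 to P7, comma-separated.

Z-7, Z-3, Z-3, Z-7, Z-5, Z-3, Z-13

P1 → Z-7 (d²=10.69)
P2 → Z-3 (d²=3.70)
P3 → Z-3 (d²=2.05)
P4 → Z-7 (d²=35.08)
P5 → Z-5 (d²=3.28)
P6 → Z-3 (d²=35.01)
P7 → Z-13 (d²=10.09)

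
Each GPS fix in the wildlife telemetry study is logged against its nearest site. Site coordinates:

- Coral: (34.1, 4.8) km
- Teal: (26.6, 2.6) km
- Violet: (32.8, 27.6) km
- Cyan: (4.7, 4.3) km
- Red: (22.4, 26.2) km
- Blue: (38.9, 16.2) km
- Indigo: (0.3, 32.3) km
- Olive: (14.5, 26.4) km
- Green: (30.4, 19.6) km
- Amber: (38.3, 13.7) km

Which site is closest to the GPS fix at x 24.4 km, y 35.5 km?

Red

Squared distances to each site:
Coral: 1036.580; Teal: 1087.250; Violet: 132.970; Cyan: 1361.530; Red: 90.490; Blue: 582.740; Indigo: 591.050; Olive: 180.820; Green: 288.810; Amber: 668.450.
Minimum at Red.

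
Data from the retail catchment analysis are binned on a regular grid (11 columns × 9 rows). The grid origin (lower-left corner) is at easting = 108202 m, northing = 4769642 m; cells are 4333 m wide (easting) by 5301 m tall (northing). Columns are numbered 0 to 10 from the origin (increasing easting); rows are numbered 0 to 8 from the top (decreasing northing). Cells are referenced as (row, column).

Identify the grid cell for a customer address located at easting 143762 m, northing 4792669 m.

(4, 8)

Column index: ⌊(143762 − 108202) / 4333⌋ = ⌊8.207⌋ = 8
Row offset from origin: ⌊(4792669 − 4769642) / 5301⌋ = ⌊4.344⌋ = 4 → row 4 (counted from top)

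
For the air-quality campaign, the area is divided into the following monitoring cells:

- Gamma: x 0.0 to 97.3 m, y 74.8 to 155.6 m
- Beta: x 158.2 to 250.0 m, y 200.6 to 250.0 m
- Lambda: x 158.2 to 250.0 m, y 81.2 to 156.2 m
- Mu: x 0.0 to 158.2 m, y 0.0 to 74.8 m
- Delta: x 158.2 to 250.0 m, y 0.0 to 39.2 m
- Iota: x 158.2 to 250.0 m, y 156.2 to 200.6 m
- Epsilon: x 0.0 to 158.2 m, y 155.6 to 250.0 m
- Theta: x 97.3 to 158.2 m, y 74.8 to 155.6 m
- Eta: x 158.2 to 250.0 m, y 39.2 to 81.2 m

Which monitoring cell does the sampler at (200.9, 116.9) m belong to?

Lambda

The point has x = 200.9 and y = 116.9.
Only Lambda satisfies 158.2 ≤ x ≤ 250.0 and 81.2 ≤ y ≤ 156.2.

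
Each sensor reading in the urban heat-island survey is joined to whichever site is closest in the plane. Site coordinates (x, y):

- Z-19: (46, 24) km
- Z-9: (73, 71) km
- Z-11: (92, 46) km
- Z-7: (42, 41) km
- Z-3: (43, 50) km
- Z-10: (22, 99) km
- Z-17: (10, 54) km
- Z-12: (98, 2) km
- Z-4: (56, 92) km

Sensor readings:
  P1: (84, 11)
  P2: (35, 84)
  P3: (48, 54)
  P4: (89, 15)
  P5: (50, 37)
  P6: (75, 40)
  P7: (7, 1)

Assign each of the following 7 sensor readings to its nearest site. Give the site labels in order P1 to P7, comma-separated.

Z-12, Z-10, Z-3, Z-12, Z-7, Z-11, Z-19

P1 → Z-12 (d²=277.00)
P2 → Z-10 (d²=394.00)
P3 → Z-3 (d²=41.00)
P4 → Z-12 (d²=250.00)
P5 → Z-7 (d²=80.00)
P6 → Z-11 (d²=325.00)
P7 → Z-19 (d²=2050.00)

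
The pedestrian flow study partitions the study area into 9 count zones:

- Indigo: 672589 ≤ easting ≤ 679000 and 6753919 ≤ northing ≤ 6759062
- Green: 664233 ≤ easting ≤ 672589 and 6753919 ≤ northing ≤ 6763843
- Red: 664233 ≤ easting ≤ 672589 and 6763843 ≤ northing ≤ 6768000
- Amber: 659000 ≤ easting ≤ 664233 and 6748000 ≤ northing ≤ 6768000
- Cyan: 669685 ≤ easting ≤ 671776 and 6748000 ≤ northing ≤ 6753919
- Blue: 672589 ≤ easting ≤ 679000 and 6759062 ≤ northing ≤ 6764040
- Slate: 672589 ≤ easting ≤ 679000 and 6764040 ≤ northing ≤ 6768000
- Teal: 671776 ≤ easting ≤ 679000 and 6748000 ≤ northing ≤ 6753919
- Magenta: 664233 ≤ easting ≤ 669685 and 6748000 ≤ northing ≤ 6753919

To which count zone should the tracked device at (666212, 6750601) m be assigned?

The point has easting = 666212 and northing = 6750601.
Only Magenta satisfies 664233 ≤ easting ≤ 669685 and 6748000 ≤ northing ≤ 6753919.

Magenta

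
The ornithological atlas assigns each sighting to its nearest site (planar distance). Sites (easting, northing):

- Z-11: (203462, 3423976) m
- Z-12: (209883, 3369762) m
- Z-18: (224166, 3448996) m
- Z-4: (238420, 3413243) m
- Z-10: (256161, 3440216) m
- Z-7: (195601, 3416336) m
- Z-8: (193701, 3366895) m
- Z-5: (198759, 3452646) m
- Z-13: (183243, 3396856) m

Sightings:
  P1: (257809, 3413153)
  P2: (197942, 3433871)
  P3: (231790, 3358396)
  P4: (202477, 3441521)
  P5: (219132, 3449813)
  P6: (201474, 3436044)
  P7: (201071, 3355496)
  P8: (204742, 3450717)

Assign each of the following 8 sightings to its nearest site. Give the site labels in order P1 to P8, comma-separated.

P1 → Z-4 (d²=375941421.00)
P2 → Z-11 (d²=128381425.00)
P3 → Z-12 (d²=609102605.00)
P4 → Z-5 (d²=137589149.00)
P5 → Z-18 (d²=26008645.00)
P6 → Z-11 (d²=149588768.00)
P7 → Z-8 (d²=184254101.00)
P8 → Z-5 (d²=39517330.00)

Z-4, Z-11, Z-12, Z-5, Z-18, Z-11, Z-8, Z-5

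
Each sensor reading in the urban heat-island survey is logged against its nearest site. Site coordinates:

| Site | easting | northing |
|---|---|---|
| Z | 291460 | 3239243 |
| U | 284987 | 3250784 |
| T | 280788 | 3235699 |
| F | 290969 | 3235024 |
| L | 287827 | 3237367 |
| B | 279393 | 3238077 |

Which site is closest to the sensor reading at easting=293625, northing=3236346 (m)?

F

Squared distances to each site:
Z: 13079834.000; U: 283070888.000; T: 165207178.000; F: 8802020.000; L: 34659245.000; B: 205546185.000.
Minimum at F.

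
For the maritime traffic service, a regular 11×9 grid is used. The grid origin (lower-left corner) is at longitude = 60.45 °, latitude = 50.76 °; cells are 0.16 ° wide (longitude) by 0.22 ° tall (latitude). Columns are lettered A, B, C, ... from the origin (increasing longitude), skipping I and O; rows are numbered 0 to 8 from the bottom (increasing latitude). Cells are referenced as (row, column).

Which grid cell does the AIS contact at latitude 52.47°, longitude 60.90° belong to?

(7, C)

Column index: ⌊(60.90 − 60.45) / 0.16⌋ = ⌊2.812⌋ = 2 → column C
Row offset from origin: ⌊(52.47 − 50.76) / 0.22⌋ = ⌊7.773⌋ = 7 → row 7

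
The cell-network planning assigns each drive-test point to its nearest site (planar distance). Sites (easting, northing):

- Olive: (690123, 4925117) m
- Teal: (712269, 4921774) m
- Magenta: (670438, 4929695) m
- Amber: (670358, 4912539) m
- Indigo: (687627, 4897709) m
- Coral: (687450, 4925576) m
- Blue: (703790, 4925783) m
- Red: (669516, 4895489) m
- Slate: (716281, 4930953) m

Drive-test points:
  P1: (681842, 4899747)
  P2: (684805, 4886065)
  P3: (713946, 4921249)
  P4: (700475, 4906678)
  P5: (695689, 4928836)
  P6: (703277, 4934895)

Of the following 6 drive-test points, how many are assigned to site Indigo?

3

P1 → Indigo
P2 → Indigo
P3 → Teal
P4 → Indigo
P5 → Olive
P6 → Blue
3 of the 6 go to Indigo.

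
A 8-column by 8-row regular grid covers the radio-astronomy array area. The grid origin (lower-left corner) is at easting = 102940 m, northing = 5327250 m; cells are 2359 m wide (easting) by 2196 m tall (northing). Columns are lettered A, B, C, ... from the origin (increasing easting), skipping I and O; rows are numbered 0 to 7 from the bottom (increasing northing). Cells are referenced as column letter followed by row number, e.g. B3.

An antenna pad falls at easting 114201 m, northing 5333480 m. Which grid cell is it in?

Column index: ⌊(114201 − 102940) / 2359⌋ = ⌊4.774⌋ = 4 → column E
Row offset from origin: ⌊(5333480 − 5327250) / 2196⌋ = ⌊2.837⌋ = 2 → row 2

E2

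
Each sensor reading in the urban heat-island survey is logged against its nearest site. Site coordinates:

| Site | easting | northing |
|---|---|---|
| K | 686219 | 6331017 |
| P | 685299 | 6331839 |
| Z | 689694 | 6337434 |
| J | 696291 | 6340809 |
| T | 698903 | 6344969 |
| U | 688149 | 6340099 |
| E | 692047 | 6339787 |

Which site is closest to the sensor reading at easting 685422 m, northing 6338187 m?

Squared distances to each site:
K: 52044109.000; P: 40312233.000; Z: 18816993.000; J: 125010045.000; T: 227732885.000; U: 11092273.000; E: 46450625.000.
Minimum at U.

U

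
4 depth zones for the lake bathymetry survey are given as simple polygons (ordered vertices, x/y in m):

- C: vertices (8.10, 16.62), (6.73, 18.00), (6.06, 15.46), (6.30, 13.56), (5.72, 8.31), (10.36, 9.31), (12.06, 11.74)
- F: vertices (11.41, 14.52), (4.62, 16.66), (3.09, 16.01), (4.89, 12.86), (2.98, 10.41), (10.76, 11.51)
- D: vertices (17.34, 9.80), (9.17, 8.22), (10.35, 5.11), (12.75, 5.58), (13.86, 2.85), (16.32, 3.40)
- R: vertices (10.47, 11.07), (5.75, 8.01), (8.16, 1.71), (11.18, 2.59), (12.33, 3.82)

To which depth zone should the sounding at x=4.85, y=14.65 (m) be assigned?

Cast a ray rightward from (4.85, 14.65). For each polygon, the edges (by vertex number in listed order) whose endpoints lie on opposite sides of y = 14.65, where each meets that height, and whether that is right or left of the point:
C: 3–4 at x≈6.162 (right), 7–1 at x≈9.699 (right) → 2 crossings.
F: 1–2 at x≈10.998 (right), 3–4 at x≈3.867 (left) → 1 crossing.
D: no edge straddles that height → 0 crossings.
R: no edge straddles that height → 0 crossings.
Only F has an odd count, so the point is inside F.

F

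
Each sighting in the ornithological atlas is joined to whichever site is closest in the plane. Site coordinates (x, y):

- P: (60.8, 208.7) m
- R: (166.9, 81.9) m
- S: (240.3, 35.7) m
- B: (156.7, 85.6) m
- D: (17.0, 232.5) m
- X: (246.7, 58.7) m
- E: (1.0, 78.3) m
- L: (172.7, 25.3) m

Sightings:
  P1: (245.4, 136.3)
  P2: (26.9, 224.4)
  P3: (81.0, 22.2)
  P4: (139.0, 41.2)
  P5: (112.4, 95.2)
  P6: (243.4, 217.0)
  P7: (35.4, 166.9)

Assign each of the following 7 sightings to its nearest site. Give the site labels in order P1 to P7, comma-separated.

P1 → X (d²=6023.45)
P2 → D (d²=163.62)
P3 → L (d²=8418.50)
P4 → L (d²=1388.50)
P5 → B (d²=2054.65)
P6 → R (d²=24104.26)
P7 → P (d²=2392.40)

X, D, L, L, B, R, P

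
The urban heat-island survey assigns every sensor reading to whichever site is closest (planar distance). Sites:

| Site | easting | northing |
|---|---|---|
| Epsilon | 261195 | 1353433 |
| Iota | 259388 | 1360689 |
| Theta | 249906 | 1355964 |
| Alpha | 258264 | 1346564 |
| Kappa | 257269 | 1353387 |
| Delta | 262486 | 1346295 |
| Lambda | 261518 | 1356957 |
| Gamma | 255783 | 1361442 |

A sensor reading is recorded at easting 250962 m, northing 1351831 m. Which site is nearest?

Theta

Squared distances to each site:
Epsilon: 107280693.000; Iota: 149461640.000; Theta: 18196825.000; Alpha: 81060493.000; Kappa: 42199385.000; Delta: 163449872.000; Lambda: 137705012.000; Gamma: 115613362.000.
Minimum at Theta.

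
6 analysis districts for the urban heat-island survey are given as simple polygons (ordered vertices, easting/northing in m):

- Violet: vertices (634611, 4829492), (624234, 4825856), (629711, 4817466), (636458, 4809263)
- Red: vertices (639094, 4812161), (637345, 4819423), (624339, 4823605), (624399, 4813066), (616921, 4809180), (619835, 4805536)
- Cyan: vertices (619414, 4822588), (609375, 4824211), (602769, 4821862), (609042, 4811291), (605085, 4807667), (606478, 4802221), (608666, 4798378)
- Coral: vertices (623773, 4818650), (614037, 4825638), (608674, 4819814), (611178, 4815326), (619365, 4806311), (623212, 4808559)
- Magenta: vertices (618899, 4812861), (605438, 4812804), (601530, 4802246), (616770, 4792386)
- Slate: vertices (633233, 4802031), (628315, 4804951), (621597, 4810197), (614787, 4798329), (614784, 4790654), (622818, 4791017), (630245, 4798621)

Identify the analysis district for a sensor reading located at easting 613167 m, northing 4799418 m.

Cast a ray rightward from (613167, 4799418). For each polygon, the edges (by vertex number in listed order) whose endpoints lie on opposite sides of northing = 4799418, where each meets that height, and whether that is right or left of the point:
Violet: no edge straddles that height → 0 crossings.
Red: no edge straddles that height → 0 crossings.
Cyan: 6–7 at easting≈608073.9 (left), 7–1 at easting≈609127.7 (left) → 0 crossings.
Coral: no edge straddles that height → 0 crossings.
Magenta: 3–4 at easting≈605901.1 (left), 4–1 at easting≈617501.2 (right) → 1 crossing.
Slate: 3–4 at easting≈615411.9 (right), 7–1 at easting≈630943.4 (right) → 2 crossings.
Only Magenta has an odd count, so the point is inside Magenta.

Magenta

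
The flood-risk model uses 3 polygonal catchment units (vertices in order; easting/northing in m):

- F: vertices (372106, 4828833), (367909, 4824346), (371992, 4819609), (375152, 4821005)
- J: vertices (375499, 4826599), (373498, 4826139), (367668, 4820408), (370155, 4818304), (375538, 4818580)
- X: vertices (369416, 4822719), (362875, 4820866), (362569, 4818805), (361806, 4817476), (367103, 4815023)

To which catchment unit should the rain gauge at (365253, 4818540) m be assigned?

X

Cast a ray rightward from (365253, 4818540). For each polygon, the edges (by vertex number in listed order) whose endpoints lie on opposite sides of northing = 4818540, where each meets that height, and whether that is right or left of the point:
F: no edge straddles that height → 0 crossings.
J: 3–4 at easting≈369876.0 (right), 4–5 at easting≈374757.9 (right) → 2 crossings.
X: 3–4 at easting≈362416.9 (left), 5–1 at easting≈368160.0 (right) → 1 crossing.
Only X has an odd count, so the point is inside X.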